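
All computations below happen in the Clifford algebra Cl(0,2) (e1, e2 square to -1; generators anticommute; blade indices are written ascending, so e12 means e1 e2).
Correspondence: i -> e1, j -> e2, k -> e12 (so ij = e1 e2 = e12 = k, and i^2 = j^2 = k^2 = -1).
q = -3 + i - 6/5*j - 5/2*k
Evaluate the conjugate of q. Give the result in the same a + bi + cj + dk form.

In blades: q = -3 + e1 - 6/5*e2 - 5/2*e12.
Conjugation here is Clifford conjugation: the scalar is fixed and the grade-1 and grade-2 blades all flip sign, giving -3 - e1 + 6/5*e2 + 5/2*e12; translating back:
Answer: -3 - i + 6/5*j + 5/2*k


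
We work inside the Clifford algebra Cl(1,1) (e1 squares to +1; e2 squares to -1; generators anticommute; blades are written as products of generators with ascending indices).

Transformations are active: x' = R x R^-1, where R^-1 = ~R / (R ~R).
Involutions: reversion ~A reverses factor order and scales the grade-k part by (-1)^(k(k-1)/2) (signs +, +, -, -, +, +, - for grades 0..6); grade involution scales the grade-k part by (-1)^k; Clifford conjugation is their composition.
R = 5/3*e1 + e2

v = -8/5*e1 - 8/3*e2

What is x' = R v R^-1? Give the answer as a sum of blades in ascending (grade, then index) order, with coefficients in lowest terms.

~R = 5/3*e1 + e2, and R ~R = 16/9, so R^-1 = ~R / (16/9).
R v = -128/45*e1 e2
Answer: 8/5*e1 + 8/3*e2


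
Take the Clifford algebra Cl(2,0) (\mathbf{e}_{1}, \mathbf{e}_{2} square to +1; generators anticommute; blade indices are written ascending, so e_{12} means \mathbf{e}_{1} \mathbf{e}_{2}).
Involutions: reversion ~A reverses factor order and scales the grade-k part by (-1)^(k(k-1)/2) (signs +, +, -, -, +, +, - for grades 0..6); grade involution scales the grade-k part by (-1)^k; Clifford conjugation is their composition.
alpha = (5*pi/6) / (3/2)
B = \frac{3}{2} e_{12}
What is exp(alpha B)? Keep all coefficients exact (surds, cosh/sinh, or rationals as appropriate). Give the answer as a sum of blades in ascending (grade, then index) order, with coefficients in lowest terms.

B^2 = (\frac{3}{2})^2*(e_{12})^2 = \frac{9}{4}*(-1) = -\frac{9}{4} (a basis 2-blade squares to minus the product of its generators' squares).
B^2 = -\frac{9}{4} — a negative square means the series sums to a rotation: l = \frac{3}{2}, alpha*l = \frac{5 \pi}{6}, so exp(alpha B) = cos(\frac{5 \pi}{6}) + (sin(\frac{5 \pi}{6})/(\frac{3}{2}))*B = - \frac{\sqrt{3}}{2} + (\frac{1}{3})*B.
Answer: - \frac{\sqrt{3}}{2} + \frac{1}{2} e_{12}


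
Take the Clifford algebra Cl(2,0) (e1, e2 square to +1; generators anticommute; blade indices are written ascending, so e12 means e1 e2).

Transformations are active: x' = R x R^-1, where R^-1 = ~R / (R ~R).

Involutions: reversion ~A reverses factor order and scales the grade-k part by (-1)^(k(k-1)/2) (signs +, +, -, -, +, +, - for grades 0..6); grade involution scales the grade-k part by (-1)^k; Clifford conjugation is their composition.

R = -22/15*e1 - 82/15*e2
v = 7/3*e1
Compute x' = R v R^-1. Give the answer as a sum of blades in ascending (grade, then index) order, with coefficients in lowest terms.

~R = -22/15*e1 - 82/15*e2, and R ~R = 7208/225, so R^-1 = ~R / (7208/225).
R v = -154/45 + 574/45*e12
Answer: -1820/901*e1 + 3157/2703*e2


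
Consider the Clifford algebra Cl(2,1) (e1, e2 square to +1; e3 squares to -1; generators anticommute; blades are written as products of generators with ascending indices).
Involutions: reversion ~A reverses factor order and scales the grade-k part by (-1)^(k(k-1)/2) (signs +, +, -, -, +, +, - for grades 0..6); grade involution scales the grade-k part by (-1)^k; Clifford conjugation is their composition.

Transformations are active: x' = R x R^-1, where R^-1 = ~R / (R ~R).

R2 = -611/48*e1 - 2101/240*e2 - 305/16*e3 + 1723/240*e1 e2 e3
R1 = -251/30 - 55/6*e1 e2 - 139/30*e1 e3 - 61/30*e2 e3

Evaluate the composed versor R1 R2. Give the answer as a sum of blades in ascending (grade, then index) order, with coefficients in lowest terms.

Distribute over the terms of R1 (each basis-blade product reordered to ascending indices, repeated generators contracted through their squares):
(-251/30) R2 = 153361/1440*e1 + 527351/7200*e2 + 15311/96*e3 - 432473/7200*e1 e2 e3
(-55/6*e1 e2) R2 = 23111/288*e1 - 33605/288*e2 + 18953/288*e3 + 16775/96*e1 e2 e3
(-139/30*e1 e3) R2 = -8479/96*e1 + 239497/7200*e2 - 84929/1440*e3 - 292039/7200*e1 e2 e3
(-61/30*e2 e3) R2 = -105103/7200*e1 - 3721/96*e2 - 128161/7200*e3 + 37271/1440*e1 e2 e3
Summing the partial products and collecting blades:
Answer: 6287/75*e1 - 11011/225*e2 + 3713/25*e3 + 22499/225*e1 e2 e3


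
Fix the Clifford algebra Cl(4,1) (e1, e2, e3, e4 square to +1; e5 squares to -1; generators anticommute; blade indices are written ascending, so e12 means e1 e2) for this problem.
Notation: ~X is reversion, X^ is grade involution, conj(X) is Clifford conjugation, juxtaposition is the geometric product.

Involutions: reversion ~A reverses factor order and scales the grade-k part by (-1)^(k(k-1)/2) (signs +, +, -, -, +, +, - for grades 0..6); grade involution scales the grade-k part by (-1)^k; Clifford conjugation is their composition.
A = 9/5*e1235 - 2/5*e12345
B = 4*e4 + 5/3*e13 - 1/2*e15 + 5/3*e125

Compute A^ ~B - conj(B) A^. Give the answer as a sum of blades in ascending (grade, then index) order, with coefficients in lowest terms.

first term: -3*e3 + 9/10*e23 - 3*e25 - 2/3*e34 - 1/5*e234 - 2/3*e245 - 8/5*e1235 - 36/5*e12345
second term: -3*e3 + 9/10*e23 - 3*e25 + 2/3*e34 - 1/5*e234 - 2/3*e245 + 8/5*e1235 + 36/5*e12345
Answer: -4/3*e34 - 16/5*e1235 - 72/5*e12345


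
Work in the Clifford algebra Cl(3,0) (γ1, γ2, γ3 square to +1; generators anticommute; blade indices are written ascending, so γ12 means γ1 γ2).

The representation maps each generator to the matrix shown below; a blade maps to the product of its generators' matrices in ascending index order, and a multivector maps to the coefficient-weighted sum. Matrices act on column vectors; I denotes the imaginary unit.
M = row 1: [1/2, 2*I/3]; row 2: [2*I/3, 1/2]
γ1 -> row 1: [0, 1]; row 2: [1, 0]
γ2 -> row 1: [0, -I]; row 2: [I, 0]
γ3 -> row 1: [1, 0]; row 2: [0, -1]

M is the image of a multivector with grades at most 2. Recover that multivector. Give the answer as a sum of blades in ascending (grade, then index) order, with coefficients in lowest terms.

Method: 1, rho(γ1), rho(γ2), rho(γ3) form a trace-orthogonal basis of the 2x2 complex matrices (tr(X Y) = 2 if X = Y, else 0), so M = m0*1 + m1*rho(γ1) + m2*rho(γ2) + m3*rho(γ3) with m0 = tr(M)/2 = 1/2, m1 = tr(M rho(γ1))/2 = 2*I/3, m2 = tr(M rho(γ2))/2 = 0, m3 = tr(M rho(γ3))/2 = 0.
Multiplying table entries, the bivector images are rho(γ12) = I*rho(γ3), rho(γ13) = -I*rho(γ2), rho(γ23) = I*rho(γ1); with real blade coefficients the real parts of m0..m3 are the coefficients of 1, γ1, γ2, γ3 and the imaginary parts give the bivectors (γ23: Im m1, γ13: -Im m2, γ12: Im m3).
Answer: 1/2 + 2/3*γ23


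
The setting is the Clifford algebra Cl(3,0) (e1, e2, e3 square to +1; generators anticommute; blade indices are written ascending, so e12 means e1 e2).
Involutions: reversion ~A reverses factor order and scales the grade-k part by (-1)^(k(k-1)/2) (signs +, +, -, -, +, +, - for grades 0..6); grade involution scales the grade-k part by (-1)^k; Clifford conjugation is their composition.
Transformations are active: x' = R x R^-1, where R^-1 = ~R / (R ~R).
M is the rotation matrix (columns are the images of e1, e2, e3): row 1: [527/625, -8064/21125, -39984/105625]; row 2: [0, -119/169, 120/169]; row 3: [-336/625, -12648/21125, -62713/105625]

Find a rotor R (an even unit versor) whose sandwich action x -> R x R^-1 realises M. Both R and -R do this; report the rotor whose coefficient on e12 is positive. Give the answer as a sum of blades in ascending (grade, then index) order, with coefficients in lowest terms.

Method: write R = a + b12*e12 + b13*e13 + b23*e23 with a^2 + b12^2 + b13^2 + b23^2 = 1 (so R^-1 = ~R). Expanding the columns R e_j ~R gives tr M = 4a^2 - 1 and, from the antisymmetric part, M21 - M12 = -4a*b12, M13 - M31 = 4a*b13, M32 - M23 = -4a*b23.
Here tr M = -1921/4225, so a^2 = (1 + tr M)/4 = 576/4225 and a = ±24/65. Taking a = 24/65: M21 - M12 = 8064/21125, M13 - M31 = 672/4225, M32 - M23 = -27648/21125, giving b12 = -84/325, b13 = 7/65, b23 = 288/325, i.e. R = 24/65 - 84/325*e12 + 7/65*e13 + 288/325*e23.
Its e12 coefficient is negative, so report the other preimage -R.
Answer: -24/65 + 84/325*e12 - 7/65*e13 - 288/325*e23. Why the constraint matters: R and -R act identically through the sandwich — M has trace -1921/4225 either way — so only the sign condition on e12 picks one of the two preimages.


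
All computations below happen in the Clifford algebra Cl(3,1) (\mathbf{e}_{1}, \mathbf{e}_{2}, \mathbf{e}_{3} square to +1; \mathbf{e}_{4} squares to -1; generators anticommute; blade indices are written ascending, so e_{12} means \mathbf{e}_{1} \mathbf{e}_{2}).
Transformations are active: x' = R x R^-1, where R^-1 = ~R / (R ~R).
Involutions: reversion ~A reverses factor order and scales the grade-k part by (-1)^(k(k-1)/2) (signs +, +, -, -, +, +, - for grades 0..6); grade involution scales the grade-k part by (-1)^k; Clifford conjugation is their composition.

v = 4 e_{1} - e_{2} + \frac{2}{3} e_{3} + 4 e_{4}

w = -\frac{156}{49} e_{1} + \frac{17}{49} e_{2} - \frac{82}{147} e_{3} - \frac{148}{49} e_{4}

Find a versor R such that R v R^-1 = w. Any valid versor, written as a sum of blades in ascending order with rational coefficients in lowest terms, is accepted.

A norm check does it: q(v) = q(w) = \frac{13}{9}, hence R = v + w = \frac{40}{49} e_{1} - \frac{32}{49} e_{2} + \frac{16}{147} e_{3} + \frac{48}{49} e_{4} realises the map — parallel part kept, (v - w)/2 negated, v carried to w.
Answer: \frac{40}{49} e_{1} - \frac{32}{49} e_{2} + \frac{16}{147} e_{3} + \frac{48}{49} e_{4}


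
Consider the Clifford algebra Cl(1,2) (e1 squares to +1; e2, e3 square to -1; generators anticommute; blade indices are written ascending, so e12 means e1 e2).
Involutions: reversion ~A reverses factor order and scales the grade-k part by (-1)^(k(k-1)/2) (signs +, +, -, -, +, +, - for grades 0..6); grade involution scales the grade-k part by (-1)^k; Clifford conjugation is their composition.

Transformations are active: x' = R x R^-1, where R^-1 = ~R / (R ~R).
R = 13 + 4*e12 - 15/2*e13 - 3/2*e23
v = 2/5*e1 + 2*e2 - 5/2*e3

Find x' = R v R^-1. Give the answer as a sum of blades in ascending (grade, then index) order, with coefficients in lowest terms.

~R = 13 - 4*e12 + 15/2*e13 + 3/2*e23, and R ~R = 99, so R^-1 = ~R / (99).
R v = -431/20*e1 + 413/20*e2 - 65/2*e3 + 22/5*e123
Answer: -6131/990*e1 + 2729/990*e2 - 703/110*e3


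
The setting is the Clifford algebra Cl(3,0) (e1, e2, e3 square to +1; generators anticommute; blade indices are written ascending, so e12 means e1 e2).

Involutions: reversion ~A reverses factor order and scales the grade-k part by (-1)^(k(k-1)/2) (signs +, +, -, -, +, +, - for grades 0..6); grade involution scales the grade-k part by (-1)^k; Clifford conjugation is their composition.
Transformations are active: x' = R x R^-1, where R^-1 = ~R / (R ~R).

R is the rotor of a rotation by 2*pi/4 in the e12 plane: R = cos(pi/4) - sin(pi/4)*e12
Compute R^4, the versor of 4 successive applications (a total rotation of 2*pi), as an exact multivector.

Because a rotor carries half the rotation angle, composing 4 copies of this e12-plane rotor multiplies the phase: 4*(pi/4) = pi, hence R^4 = cos(pi) - sin(pi)*e12.
cos(pi) = -1 and sin(pi) = 0, so R^4 = -1. The total rotation 2*pi is 1 full turn, so every vector returns to itself, yet the rotor is -1, on the OTHER sheet of the double cover (an odd number of 2*pi turns).
Answer: -1


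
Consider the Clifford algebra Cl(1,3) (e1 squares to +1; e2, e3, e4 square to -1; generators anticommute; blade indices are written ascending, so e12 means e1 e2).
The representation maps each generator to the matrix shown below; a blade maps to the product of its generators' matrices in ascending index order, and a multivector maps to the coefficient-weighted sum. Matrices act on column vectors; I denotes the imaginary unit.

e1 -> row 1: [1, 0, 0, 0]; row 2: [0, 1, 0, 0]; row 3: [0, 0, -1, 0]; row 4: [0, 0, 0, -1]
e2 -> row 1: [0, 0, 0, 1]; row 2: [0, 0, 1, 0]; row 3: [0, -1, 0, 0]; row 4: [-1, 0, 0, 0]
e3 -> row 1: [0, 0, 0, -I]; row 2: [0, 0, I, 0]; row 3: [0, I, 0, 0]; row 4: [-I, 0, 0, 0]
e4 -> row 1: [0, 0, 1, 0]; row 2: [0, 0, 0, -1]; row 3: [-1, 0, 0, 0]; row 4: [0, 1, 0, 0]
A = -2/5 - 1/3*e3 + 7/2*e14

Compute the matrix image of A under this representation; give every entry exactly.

Bivector images (products of the table entries): rho(e14) = rho(e1)rho(e4) = row 1: [0, 0, 1, 0]; row 2: [0, 0, 0, -1]; row 3: [1, 0, 0, 0]; row 4: [0, -1, 0, 0].
M = (-2/5)*1 + (-1/3)*rho(e3) + (7/2)*rho(e14), summed entrywise (1 is the identity matrix):
Answer: row 1: [-2/5, 0, 7/2, I/3]; row 2: [0, -2/5, -I/3, -7/2]; row 3: [7/2, -I/3, -2/5, 0]; row 4: [I/3, -7/2, 0, -2/5]


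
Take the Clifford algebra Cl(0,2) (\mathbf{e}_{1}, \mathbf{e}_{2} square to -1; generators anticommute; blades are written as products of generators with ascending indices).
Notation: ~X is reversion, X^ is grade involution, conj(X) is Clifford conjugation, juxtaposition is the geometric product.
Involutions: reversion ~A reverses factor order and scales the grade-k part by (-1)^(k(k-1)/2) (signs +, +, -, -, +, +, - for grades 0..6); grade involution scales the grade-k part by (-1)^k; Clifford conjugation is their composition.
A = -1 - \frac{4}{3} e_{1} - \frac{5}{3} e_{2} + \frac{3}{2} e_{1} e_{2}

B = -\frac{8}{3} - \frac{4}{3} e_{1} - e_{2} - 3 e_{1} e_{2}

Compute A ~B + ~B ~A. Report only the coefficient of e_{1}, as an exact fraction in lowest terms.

first term: -\frac{95}{18} + \frac{25}{18} e_{1} + \frac{67}{9} e_{2} - \frac{71}{9} e_{1} e_{2}
second term: \frac{67}{18} + \frac{205}{18} e_{1} - \frac{5}{9} e_{2} + \frac{17}{9} e_{1} e_{2}
Answer: \frac{115}{9}


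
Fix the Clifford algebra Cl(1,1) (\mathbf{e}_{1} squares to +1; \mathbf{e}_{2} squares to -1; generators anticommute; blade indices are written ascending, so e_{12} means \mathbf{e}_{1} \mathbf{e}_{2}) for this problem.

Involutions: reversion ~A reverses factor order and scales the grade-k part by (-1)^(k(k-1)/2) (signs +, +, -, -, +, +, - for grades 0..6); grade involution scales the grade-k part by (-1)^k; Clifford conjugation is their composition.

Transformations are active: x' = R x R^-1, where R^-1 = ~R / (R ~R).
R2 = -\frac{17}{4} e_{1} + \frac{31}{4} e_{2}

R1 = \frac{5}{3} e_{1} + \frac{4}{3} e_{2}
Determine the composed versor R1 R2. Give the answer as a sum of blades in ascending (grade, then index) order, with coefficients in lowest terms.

Distribute over the terms of R1 (each basis-blade product reordered to ascending indices, repeated generators contracted through their squares):
(\frac{5}{3} e_{1}) R2 = -\frac{85}{12} + \frac{155}{12} e_{12}
(\frac{4}{3} e_{2}) R2 = -\frac{31}{3} + \frac{17}{3} e_{12}
Summing the partial products and collecting blades:
Answer: -\frac{209}{12} + \frac{223}{12} e_{12}


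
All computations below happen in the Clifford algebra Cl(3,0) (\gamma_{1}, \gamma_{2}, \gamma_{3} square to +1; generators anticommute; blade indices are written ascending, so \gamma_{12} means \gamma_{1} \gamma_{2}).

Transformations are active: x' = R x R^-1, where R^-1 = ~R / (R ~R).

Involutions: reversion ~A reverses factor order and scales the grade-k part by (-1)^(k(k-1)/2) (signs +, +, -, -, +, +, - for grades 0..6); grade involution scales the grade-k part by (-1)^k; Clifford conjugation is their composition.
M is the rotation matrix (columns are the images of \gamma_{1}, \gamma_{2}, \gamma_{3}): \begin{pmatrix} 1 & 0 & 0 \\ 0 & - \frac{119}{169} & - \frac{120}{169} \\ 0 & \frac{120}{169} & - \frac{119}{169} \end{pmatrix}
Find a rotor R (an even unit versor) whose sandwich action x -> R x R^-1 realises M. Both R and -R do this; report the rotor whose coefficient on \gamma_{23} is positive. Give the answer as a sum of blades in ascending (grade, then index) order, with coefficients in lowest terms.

Method: write R = a + b12*\gamma_{12} + b13*\gamma_{13} + b23*\gamma_{23} with a^2 + b12^2 + b13^2 + b23^2 = 1 (so R^-1 = ~R). Expanding the columns R e_j ~R gives tr M = 4a^2 - 1 and, from the antisymmetric part, M21 - M12 = -4a*b12, M13 - M31 = 4a*b13, M32 - M23 = -4a*b23.
Here tr M = -\frac{69}{169}, so a^2 = (1 + tr M)/4 = \frac{25}{169} and a = ±\frac{5}{13}. Taking a = \frac{5}{13}: M21 - M12 = 0, M13 - M31 = 0, M32 - M23 = \frac{240}{169}, giving b12 = 0, b13 = 0, b23 = -\frac{12}{13}, i.e. R = \frac{5}{13} - \frac{12}{13} \gamma_{23}.
Its \gamma_{23} coefficient is negative, so report the other preimage -R.
Answer: -\frac{5}{13} + \frac{12}{13} \gamma_{23}. Uniqueness: Spin(3) -> SO(3) maps R and -R to the same rotation of trace -\frac{69}{169}; fixing the sign of the \gamma_{23} coefficient removes the ambiguity.


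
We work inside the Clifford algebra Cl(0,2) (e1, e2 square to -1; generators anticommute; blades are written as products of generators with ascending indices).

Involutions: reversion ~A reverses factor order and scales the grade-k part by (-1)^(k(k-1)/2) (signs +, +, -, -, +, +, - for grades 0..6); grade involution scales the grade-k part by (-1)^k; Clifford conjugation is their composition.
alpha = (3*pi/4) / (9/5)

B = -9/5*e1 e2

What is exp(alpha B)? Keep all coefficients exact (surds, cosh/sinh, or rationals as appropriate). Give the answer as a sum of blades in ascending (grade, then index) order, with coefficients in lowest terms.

B^2 = (-9/5)^2*(e1 e2)^2 = 81/25*(-1) = -81/25 (a basis 2-blade squares to minus the product of its generators' squares).
B^2 = -81/25 — the series telescopes trigonometrically here: l = 9/5, alpha*l = 3*pi/4, so exp(alpha B) = cos(3*pi/4) + (sin(3*pi/4)/(9/5))*B = -sqrt(2)/2 + (5*sqrt(2)/18)*B.
Answer: -sqrt(2)/2 - sqrt(2)/2*e1 e2


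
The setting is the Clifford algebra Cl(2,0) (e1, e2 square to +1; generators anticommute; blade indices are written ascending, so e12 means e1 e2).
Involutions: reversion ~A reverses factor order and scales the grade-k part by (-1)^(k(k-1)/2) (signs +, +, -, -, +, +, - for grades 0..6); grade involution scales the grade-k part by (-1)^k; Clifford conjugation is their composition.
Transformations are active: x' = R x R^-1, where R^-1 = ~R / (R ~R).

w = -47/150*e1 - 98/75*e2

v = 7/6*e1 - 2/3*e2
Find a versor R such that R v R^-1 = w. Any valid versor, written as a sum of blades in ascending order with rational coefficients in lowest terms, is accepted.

Key observation: q(v) = q(w) = 65/36 (sandwiches preserve the norm), so R = v + w = 64/75*e1 - 148/75*e2 works whenever it is invertible — the component of v along it is kept and (v - w)/2 reverses, sending v to w.
Answer: 64/75*e1 - 148/75*e2


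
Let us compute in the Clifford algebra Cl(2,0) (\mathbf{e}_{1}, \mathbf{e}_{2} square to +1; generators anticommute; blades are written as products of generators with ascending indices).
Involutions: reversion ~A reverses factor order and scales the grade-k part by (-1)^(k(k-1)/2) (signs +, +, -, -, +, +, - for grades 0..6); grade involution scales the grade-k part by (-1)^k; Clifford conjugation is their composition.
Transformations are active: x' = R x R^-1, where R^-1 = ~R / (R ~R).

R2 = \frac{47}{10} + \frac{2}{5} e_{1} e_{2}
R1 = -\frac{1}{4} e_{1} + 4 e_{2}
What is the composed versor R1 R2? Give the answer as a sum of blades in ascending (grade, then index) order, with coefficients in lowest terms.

Distribute over the terms of R1 (each basis-blade product reordered to ascending indices, repeated generators contracted through their squares):
(-\frac{1}{4} e_{1}) R2 = -\frac{47}{40} e_{1} - \frac{1}{10} e_{2}
(4 e_{2}) R2 = -\frac{8}{5} e_{1} + \frac{94}{5} e_{2}
Summing the partial products and collecting blades:
Answer: -\frac{111}{40} e_{1} + \frac{187}{10} e_{2}


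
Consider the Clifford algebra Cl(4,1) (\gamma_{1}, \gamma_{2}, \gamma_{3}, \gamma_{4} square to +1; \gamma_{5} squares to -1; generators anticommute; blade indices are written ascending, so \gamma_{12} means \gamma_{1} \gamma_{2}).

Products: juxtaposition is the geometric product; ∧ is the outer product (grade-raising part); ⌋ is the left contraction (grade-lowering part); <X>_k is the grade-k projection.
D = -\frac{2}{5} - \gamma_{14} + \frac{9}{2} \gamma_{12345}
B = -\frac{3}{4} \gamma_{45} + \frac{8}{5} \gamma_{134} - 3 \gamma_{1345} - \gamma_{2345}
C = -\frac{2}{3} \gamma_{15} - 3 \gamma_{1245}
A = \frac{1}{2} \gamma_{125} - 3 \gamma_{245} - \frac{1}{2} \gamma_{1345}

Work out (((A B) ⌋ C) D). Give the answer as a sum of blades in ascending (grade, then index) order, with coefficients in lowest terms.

step 1: -\frac{3}{2} + \frac{9}{4} \gamma_{2} + 3 \gamma_{3} - \frac{4}{5} \gamma_{5} - \frac{1}{2} \gamma_{12} + \frac{3}{8} \gamma_{13} - 9 \gamma_{123} - \frac{3}{8} \gamma_{124} - \frac{1}{2} \gamma_{134} + \frac{3}{2} \gamma_{234} - \frac{24}{5} \gamma_{1235} + \frac{4}{5} \gamma_{2345}
step 2: \frac{8}{15} \gamma_{1} - \frac{9}{8} \gamma_{5} + \gamma_{15} - \frac{3}{2} \gamma_{45} + \frac{12}{5} \gamma_{124} + \frac{27}{4} \gamma_{145} + \frac{9}{2} \gamma_{1245}
step 3: -\frac{16}{75} \gamma_{1} - \frac{12}{5} \gamma_{2} - \frac{81}{4} \gamma_{3} - \frac{8}{15} \gamma_{4} + \frac{36}{5} \gamma_{5} - \frac{19}{10} \gamma_{15} + \frac{243}{8} \gamma_{23} - \frac{9}{2} \gamma_{25} + \frac{54}{5} \gamma_{35} - \frac{2}{5} \gamma_{45} - \frac{27}{4} \gamma_{123} - \frac{24}{25} \gamma_{124} - \frac{63}{40} \gamma_{145} - \frac{9}{2} \gamma_{234} + \frac{81}{16} \gamma_{1234} - \frac{9}{5} \gamma_{1245} + \frac{12}{5} \gamma_{2345}
Answer: -\frac{16}{75} \gamma_{1} - \frac{12}{5} \gamma_{2} - \frac{81}{4} \gamma_{3} - \frac{8}{15} \gamma_{4} + \frac{36}{5} \gamma_{5} - \frac{19}{10} \gamma_{15} + \frac{243}{8} \gamma_{23} - \frac{9}{2} \gamma_{25} + \frac{54}{5} \gamma_{35} - \frac{2}{5} \gamma_{45} - \frac{27}{4} \gamma_{123} - \frac{24}{25} \gamma_{124} - \frac{63}{40} \gamma_{145} - \frac{9}{2} \gamma_{234} + \frac{81}{16} \gamma_{1234} - \frac{9}{5} \gamma_{1245} + \frac{12}{5} \gamma_{2345}


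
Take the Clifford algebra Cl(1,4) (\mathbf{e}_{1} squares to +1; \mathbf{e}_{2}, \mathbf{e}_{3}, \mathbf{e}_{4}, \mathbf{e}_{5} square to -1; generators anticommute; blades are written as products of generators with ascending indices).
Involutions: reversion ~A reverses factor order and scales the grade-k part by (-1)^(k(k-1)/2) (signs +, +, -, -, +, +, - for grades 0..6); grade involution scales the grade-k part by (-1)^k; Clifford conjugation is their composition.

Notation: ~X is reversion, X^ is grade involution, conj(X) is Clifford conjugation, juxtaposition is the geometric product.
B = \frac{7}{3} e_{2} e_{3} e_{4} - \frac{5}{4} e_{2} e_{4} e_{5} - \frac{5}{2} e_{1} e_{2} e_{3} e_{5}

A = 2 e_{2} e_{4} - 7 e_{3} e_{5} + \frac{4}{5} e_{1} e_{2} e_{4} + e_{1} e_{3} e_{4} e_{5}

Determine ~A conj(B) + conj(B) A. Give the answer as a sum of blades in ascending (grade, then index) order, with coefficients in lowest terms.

first term: -\frac{14}{3} e_{3} - \frac{5}{2} e_{5} + \frac{35}{2} e_{1} e_{2} - \frac{28}{15} e_{1} e_{3} - e_{1} e_{5} - \frac{5}{2} e_{2} e_{4} - \frac{5}{4} e_{1} e_{2} e_{3} + \frac{7}{3} e_{1} e_{2} e_{5} - \frac{35}{4} e_{2} e_{3} e_{4} - \frac{49}{3} e_{2} e_{4} e_{5} - 2 e_{3} e_{4} e_{5} - 5 e_{1} e_{3} e_{4} e_{5}
second term: \frac{14}{3} e_{3} + \frac{5}{2} e_{5} - \frac{35}{2} e_{1} e_{2} - \frac{28}{15} e_{1} e_{3} - e_{1} e_{5} + \frac{5}{2} e_{2} e_{4} - \frac{5}{4} e_{1} e_{2} e_{3} + \frac{7}{3} e_{1} e_{2} e_{5} - \frac{35}{4} e_{2} e_{3} e_{4} - \frac{49}{3} e_{2} e_{4} e_{5} + 2 e_{3} e_{4} e_{5} - 5 e_{1} e_{3} e_{4} e_{5}
Answer: -\frac{56}{15} e_{1} e_{3} - 2 e_{1} e_{5} - \frac{5}{2} e_{1} e_{2} e_{3} + \frac{14}{3} e_{1} e_{2} e_{5} - \frac{35}{2} e_{2} e_{3} e_{4} - \frac{98}{3} e_{2} e_{4} e_{5} - 10 e_{1} e_{3} e_{4} e_{5}


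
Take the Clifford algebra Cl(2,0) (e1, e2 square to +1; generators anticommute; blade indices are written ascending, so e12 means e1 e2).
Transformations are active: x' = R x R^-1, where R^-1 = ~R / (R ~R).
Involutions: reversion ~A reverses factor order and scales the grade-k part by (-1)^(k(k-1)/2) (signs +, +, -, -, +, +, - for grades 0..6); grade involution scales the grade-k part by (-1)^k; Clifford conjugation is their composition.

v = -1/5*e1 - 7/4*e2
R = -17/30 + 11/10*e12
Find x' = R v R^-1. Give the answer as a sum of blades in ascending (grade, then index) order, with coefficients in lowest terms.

~R = -17/30 - 11/10*e12, and R ~R = 689/450, so R^-1 = ~R / (689/450).
R v = -1087/600*e1 + 727/600*e2
Answer: 4247/2756*e1 + 2939/3445*e2


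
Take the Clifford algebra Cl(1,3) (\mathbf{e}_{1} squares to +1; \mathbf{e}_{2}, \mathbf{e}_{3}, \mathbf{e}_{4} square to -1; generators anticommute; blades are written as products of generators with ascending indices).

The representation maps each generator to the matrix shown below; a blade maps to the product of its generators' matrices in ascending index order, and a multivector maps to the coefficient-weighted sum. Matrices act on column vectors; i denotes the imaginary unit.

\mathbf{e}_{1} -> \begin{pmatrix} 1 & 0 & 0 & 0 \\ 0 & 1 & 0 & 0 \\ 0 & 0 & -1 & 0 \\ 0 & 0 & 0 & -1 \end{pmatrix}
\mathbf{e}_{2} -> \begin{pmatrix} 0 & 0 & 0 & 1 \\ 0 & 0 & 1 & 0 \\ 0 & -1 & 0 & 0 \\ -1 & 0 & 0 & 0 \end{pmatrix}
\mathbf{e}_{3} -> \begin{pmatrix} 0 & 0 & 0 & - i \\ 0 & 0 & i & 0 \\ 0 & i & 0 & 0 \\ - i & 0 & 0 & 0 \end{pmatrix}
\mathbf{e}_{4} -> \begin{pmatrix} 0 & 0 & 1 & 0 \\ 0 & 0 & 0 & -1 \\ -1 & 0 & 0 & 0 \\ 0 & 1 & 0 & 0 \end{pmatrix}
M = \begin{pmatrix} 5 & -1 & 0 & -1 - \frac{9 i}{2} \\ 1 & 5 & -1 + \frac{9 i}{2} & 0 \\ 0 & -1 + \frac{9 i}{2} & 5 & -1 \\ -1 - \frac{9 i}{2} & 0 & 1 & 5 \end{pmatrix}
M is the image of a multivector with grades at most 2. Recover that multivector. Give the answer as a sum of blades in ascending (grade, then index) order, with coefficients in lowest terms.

Method: the blade images are trace-orthogonal — tr(rho(e_A) rho(e_B)^-1) = 4 if A = B and 0 otherwise — and rho(e_A)^-1 = (e_A)^2 * rho(e_A) with (e_A)^2 = +1 or -1, so the coefficient of e_A in the preimage is (e_A)^2 * tr(M rho(e_A))/4.
Nonzero projections over blades of grade <= 2: 1: (1)^2 = +1, tr(M 1) = 20, coefficient 5; e_{3}: (e_{3})^2 = -1, tr(M rho(e_{3})) = -18, coefficient \frac{9}{2}; e_{1} e_{2}: (e_{1} e_{2})^2 = +1, tr(M rho(e_{1} e_{2})) = -4, coefficient -1; e_{2} e_{4}: (e_{2} e_{4})^2 = -1, tr(M rho(e_{2} e_{4})) = 4, coefficient -1. Every other blade of grade <= 2 projects to 0.
Answer: 5 + \frac{9}{2} e_{3} - e_{1} e_{2} - e_{2} e_{4}


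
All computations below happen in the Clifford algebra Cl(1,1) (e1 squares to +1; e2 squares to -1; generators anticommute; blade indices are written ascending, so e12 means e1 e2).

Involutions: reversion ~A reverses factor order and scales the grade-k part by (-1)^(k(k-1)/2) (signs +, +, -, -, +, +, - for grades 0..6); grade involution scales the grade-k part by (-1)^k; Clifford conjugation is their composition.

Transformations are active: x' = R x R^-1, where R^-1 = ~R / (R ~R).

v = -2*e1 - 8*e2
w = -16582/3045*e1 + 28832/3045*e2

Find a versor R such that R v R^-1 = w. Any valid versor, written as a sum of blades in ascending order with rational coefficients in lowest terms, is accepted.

Reasoning: v^2 = w^2 = -60 since conjugation preserves the quadratic form; R = v + w = -22672/3045*e1 + 4472/3045*e2 is then valid when invertible, keeping its own part and reversing (v - w)/2.
Answer: -22672/3045*e1 + 4472/3045*e2


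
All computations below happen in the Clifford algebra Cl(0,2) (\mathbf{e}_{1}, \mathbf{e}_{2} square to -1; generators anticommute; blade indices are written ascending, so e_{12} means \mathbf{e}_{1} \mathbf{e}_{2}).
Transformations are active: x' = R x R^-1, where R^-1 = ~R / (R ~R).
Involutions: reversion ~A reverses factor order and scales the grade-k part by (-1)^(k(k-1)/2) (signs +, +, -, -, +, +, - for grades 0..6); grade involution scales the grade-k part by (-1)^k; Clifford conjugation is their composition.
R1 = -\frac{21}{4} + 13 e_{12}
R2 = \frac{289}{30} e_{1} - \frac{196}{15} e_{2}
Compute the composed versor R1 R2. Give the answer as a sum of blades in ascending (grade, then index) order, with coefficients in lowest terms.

Distribute over the terms of R1 (each basis-blade product reordered to ascending indices, repeated generators contracted through their squares):
(-\frac{21}{4}) R2 = -\frac{2023}{40} e_{1} + \frac{343}{5} e_{2}
(13 e_{12}) R2 = \frac{2548}{15} e_{1} + \frac{3757}{30} e_{2}
Summing the partial products and collecting blades:
Answer: \frac{2863}{24} e_{1} + \frac{1163}{6} e_{2}


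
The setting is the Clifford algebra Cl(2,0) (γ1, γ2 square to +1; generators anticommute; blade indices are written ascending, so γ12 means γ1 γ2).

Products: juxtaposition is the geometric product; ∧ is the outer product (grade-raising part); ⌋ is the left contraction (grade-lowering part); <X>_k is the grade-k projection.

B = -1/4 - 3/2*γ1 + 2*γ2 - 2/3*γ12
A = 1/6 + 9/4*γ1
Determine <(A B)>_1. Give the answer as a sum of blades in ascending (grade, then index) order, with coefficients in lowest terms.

step 1: -41/12 - 13/16*γ1 - 7/6*γ2 + 79/18*γ12
step 2: -13/16*γ1 - 7/6*γ2
Answer: -13/16*γ1 - 7/6*γ2


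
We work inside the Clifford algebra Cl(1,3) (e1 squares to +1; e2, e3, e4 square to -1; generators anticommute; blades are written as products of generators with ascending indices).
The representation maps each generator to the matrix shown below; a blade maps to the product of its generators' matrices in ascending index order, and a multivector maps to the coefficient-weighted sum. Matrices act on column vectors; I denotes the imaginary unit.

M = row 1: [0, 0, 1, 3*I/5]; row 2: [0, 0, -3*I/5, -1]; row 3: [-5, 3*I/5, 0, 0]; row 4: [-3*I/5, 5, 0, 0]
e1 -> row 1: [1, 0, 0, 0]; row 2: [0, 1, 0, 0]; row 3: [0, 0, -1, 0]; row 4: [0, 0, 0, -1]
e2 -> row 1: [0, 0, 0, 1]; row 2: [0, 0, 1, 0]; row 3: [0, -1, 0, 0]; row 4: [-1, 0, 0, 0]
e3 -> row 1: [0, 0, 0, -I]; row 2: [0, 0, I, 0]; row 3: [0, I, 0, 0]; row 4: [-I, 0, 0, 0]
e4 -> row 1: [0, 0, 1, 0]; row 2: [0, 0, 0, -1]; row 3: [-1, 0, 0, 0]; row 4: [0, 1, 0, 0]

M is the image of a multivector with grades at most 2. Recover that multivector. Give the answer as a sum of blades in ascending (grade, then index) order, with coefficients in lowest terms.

Method: the blade images are trace-orthogonal — tr(rho(e_A) rho(e_B)^-1) = 4 if A = B and 0 otherwise — and rho(e_A)^-1 = (e_A)^2 * rho(e_A) with (e_A)^2 = +1 or -1, so the coefficient of e_A in the preimage is (e_A)^2 * tr(M rho(e_A))/4.
Nonzero projections over blades of grade <= 2: e4: (e4)^2 = -1, tr(M rho(e4)) = -12, coefficient 3; e1 e3: (e1 e3)^2 = +1, tr(M rho(e1 e3)) = -12/5, coefficient -3/5; e1 e4: (e1 e4)^2 = +1, tr(M rho(e1 e4)) = -8, coefficient -2. Every other blade of grade <= 2 projects to 0.
Answer: 3*e4 - 3/5*e1 e3 - 2*e1 e4


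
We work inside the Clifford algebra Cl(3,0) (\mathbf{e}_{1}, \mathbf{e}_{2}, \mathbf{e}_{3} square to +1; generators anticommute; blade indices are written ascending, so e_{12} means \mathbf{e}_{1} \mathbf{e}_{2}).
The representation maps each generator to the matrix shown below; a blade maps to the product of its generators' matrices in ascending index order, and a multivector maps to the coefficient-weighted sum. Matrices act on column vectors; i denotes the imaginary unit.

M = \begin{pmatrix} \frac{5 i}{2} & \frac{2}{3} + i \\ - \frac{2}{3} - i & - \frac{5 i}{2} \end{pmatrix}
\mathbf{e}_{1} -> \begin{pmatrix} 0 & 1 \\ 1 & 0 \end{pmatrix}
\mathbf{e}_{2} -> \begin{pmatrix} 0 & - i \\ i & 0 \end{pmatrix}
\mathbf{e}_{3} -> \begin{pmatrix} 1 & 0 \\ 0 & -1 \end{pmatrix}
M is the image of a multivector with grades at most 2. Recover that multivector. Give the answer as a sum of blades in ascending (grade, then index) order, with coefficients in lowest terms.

Method: 1, rho(e_{1}), rho(e_{2}), rho(e_{3}) form a trace-orthogonal basis of the 2x2 complex matrices (tr(X Y) = 2 if X = Y, else 0), so M = m0*1 + m1*rho(e_{1}) + m2*rho(e_{2}) + m3*rho(e_{3}) with m0 = tr(M)/2 = 0, m1 = tr(M rho(e_{1}))/2 = 0, m2 = tr(M rho(e_{2}))/2 = -1 + \frac{2 i}{3}, m3 = tr(M rho(e_{3}))/2 = \frac{5 i}{2}.
Multiplying table entries, the bivector images are rho(e_{12}) = i*rho(e_{3}), rho(e_{13}) = -i*rho(e_{2}), rho(e_{23}) = i*rho(e_{1}); with real blade coefficients the real parts of m0..m3 are the coefficients of 1, e_{1}, e_{2}, e_{3} and the imaginary parts give the bivectors (e_{23}: Im m1, e_{13}: -Im m2, e_{12}: Im m3).
Answer: -e_{2} + \frac{5}{2} e_{12} - \frac{2}{3} e_{13}


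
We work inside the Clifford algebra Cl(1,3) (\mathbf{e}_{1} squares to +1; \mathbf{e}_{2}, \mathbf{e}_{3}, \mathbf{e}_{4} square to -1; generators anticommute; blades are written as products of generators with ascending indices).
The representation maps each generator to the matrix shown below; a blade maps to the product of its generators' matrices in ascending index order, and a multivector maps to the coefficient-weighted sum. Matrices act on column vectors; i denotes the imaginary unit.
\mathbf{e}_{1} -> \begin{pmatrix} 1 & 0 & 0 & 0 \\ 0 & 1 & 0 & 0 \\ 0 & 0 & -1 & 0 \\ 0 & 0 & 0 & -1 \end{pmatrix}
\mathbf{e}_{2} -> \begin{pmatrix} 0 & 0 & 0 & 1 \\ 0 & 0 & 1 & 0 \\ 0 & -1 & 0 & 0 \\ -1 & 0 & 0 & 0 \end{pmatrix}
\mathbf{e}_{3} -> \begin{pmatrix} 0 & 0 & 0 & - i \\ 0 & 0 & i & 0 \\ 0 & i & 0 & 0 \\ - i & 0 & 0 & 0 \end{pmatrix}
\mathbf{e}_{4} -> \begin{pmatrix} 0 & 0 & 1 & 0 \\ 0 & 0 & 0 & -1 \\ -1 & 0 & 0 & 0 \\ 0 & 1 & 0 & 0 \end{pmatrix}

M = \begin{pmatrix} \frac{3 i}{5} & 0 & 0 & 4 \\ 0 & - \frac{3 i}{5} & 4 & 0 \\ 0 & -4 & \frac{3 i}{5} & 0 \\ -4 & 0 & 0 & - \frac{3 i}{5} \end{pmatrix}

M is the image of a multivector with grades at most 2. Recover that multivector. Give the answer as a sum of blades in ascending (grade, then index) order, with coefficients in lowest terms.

Method: the blade images are trace-orthogonal — tr(rho(e_A) rho(e_B)^-1) = 4 if A = B and 0 otherwise — and rho(e_A)^-1 = (e_A)^2 * rho(e_A) with (e_A)^2 = +1 or -1, so the coefficient of e_A in the preimage is (e_A)^2 * tr(M rho(e_A))/4.
Nonzero projections over blades of grade <= 2: e_{2}: (e_{2})^2 = -1, tr(M rho(e_{2})) = -16, coefficient 4; e_{2} e_{3}: (e_{2} e_{3})^2 = -1, tr(M rho(e_{2} e_{3})) = \frac{12}{5}, coefficient -\frac{3}{5}. Every other blade of grade <= 2 projects to 0.
Answer: 4 e_{2} - \frac{3}{5} e_{2} e_{3}


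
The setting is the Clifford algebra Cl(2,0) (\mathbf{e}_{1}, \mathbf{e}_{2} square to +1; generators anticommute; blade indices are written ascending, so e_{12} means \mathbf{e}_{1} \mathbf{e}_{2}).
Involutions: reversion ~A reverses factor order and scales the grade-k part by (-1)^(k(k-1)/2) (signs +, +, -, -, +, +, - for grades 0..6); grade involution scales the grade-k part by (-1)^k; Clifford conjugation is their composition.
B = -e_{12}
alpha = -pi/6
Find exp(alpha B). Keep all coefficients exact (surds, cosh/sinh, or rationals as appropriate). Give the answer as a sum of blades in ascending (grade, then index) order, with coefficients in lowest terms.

B^2 = (-1)^2*(e_{12})^2 = 1*(-1) = -1 (a basis 2-blade squares to minus the product of its generators' squares).
B^2 = -1 — a negative square means the series sums to a rotation: l = 1, alpha*l = - \frac{\pi}{6}, so exp(alpha B) = cos(- \frac{\pi}{6}) + (sin(- \frac{\pi}{6})/1)*B = \frac{\sqrt{3}}{2} + (- \frac{1}{2})*B.
Answer: \frac{\sqrt{3}}{2} + \frac{1}{2} e_{12}


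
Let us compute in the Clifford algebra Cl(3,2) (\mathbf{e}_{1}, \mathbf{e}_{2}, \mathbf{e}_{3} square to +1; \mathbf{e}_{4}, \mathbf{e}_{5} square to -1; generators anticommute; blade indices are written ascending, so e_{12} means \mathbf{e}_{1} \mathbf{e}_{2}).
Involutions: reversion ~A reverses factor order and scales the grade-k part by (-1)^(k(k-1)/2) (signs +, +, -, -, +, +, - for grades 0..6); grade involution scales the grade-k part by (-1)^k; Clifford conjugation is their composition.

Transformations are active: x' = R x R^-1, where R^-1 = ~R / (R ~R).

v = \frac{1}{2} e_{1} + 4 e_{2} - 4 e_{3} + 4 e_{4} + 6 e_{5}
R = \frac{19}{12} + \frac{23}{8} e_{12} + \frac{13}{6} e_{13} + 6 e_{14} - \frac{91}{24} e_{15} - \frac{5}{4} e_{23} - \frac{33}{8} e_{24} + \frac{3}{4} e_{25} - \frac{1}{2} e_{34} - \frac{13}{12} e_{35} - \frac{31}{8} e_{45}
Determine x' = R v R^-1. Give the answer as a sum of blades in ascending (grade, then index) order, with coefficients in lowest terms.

~R = \frac{19}{12} - \frac{23}{8} e_{12} - \frac{13}{6} e_{13} - 6 e_{14} + \frac{91}{24} e_{15} + \frac{5}{4} e_{23} + \frac{33}{8} e_{24} - \frac{3}{4} e_{25} + \frac{1}{2} e_{34} + \frac{13}{12} e_{35} + \frac{31}{8} e_{45}, and R ~R = -\frac{112}{3}, so R^-1 = ~R / (-\frac{112}{3}).
R v = \frac{19}{8} e_{1} + \frac{1051}{48} e_{2} + \frac{73}{12} e_{3} + \frac{493}{12} e_{4} - \frac{183}{16} e_{5} - \frac{499}{24} e_{123} - \frac{233}{16} e_{124} + \frac{787}{24} e_{125} + \frac{389}{12} e_{134} - \frac{65}{24} e_{135} + \frac{2363}{48} e_{145} - \frac{47}{2} e_{234} - \frac{53}{6} e_{235} - \frac{173}{4} e_{245} + \frac{101}{6} e_{345}
Answer: \frac{16061}{1344} e_{1} - \frac{8539}{1792} e_{2} - \frac{2521}{448} e_{3} + \frac{957}{448} e_{4} + \frac{78343}{5376} e_{5}


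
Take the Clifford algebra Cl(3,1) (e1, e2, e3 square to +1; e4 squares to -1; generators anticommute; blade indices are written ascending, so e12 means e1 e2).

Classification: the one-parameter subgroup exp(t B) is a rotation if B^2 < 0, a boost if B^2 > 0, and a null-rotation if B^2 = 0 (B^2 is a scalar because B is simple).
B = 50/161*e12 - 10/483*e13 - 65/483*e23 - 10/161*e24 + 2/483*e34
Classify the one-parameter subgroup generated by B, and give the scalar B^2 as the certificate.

B^2 term by term: the squares give (50/161)^2*(e12)^2 + (-10/483)^2*(e13)^2 + (-65/483)^2*(e23)^2 + (-10/161)^2*(e24)^2 + (2/483)^2*(e34)^2 = 2500/25921*(-1) + 100/233289*(-1) + 4225/233289*(-1) + 100/25921*(+1) + 4/233289*(+1) = -1/9 (each basis 2-blade squares to minus the product of its generators' squares); cross terms between blades sharing an index anticommute and cancel; the commuting (index-disjoint) pairs give grade-4 terms 2*c*c'*(blade product), which cancel blade by blade — e1234: 200/77763 - 200/77763 = 0 — confirming B is simple. So B^2 = -1/9.
Answer: rotation, certificate B^2 = -1/9. Key observation: B^2 = -1/9 is a conjugation invariant, so its sign decides the class regardless of the surface form of B.


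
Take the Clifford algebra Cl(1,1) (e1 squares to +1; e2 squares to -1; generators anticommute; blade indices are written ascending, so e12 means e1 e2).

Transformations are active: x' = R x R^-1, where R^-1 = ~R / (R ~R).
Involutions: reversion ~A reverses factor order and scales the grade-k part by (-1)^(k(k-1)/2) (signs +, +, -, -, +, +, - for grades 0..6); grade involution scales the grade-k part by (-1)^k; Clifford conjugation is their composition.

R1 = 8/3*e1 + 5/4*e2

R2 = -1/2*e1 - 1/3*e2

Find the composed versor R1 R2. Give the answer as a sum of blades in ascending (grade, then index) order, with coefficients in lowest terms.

Distribute over the terms of R1 (each basis-blade product reordered to ascending indices, repeated generators contracted through their squares):
(8/3*e1) R2 = -4/3 - 8/9*e12
(5/4*e2) R2 = 5/12 + 5/8*e12
Summing the partial products and collecting blades:
Answer: -11/12 - 19/72*e12


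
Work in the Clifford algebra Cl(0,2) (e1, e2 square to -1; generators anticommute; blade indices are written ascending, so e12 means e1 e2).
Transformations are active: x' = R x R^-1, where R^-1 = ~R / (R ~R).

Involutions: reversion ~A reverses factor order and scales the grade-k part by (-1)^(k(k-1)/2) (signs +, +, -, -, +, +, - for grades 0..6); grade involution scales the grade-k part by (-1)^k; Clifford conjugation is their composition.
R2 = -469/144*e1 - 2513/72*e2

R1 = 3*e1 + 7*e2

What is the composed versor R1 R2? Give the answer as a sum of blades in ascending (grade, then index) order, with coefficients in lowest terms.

Distribute over the terms of R1 (each basis-blade product reordered to ascending indices, repeated generators contracted through their squares):
(3*e1) R2 = 469/48 - 2513/24*e12
(7*e2) R2 = 17591/72 + 3283/144*e12
Summing the partial products and collecting blades:
Answer: 36589/144 - 11795/144*e12
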